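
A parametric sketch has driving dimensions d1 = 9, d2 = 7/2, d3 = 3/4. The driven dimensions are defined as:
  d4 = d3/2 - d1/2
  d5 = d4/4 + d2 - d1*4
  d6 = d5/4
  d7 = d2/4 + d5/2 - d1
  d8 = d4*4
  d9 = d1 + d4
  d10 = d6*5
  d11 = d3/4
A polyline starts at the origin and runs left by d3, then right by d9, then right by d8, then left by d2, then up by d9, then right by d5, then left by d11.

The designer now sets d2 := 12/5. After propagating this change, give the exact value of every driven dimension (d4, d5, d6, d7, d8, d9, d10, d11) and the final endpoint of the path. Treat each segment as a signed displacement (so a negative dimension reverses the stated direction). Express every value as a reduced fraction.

Apply edit: d2 := 12/5
  d4 = d3/2 - d1/2 = -33/8
  d5 = d4/4 + d2 - d1*4 = -5541/160
  d6 = d5/4 = -5541/640
  d7 = d2/4 + d5/2 - d1 = -8229/320
  d8 = d4*4 = -33/2
  d9 = d1 + d4 = 39/8
  d10 = d6*5 = -5541/128
  d11 = d3/4 = 3/16
Walk from origin (0, 0):
  seg 1: left by d3 = 3/4 → (-3/4, 0)
  seg 2: right by d9 = 39/8 → (33/8, 0)
  seg 3: right by d8 = -33/2 → (-99/8, 0)
  seg 4: left by d2 = 12/5 → (-591/40, 0)
  seg 5: up by d9 = 39/8 → (-591/40, 39/8)
  seg 6: right by d5 = -5541/160 → (-1581/32, 39/8)
  seg 7: left by d11 = 3/16 → (-1587/32, 39/8)

d4 = -33/8
d5 = -5541/160
d6 = -5541/640
d7 = -8229/320
d8 = -33/2
d9 = 39/8
d10 = -5541/128
d11 = 3/16
endpoint = (-1587/32, 39/8)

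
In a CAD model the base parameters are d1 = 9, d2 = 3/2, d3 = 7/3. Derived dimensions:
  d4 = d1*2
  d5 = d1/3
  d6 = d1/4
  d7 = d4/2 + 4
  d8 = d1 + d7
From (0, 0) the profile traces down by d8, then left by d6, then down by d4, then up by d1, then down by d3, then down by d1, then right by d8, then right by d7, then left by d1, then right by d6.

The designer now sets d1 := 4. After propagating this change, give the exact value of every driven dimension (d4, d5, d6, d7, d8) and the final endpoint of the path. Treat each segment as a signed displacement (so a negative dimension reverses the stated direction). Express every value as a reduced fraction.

Apply edit: d1 := 4
  d4 = d1*2 = 8
  d5 = d1/3 = 4/3
  d6 = d1/4 = 1
  d7 = d4/2 + 4 = 8
  d8 = d1 + d7 = 12
Walk from origin (0, 0):
  seg 1: down by d8 = 12 → (0, -12)
  seg 2: left by d6 = 1 → (-1, -12)
  seg 3: down by d4 = 8 → (-1, -20)
  seg 4: up by d1 = 4 → (-1, -16)
  seg 5: down by d3 = 7/3 → (-1, -55/3)
  seg 6: down by d1 = 4 → (-1, -67/3)
  seg 7: right by d8 = 12 → (11, -67/3)
  seg 8: right by d7 = 8 → (19, -67/3)
  seg 9: left by d1 = 4 → (15, -67/3)
  seg 10: right by d6 = 1 → (16, -67/3)

d4 = 8
d5 = 4/3
d6 = 1
d7 = 8
d8 = 12
endpoint = (16, -67/3)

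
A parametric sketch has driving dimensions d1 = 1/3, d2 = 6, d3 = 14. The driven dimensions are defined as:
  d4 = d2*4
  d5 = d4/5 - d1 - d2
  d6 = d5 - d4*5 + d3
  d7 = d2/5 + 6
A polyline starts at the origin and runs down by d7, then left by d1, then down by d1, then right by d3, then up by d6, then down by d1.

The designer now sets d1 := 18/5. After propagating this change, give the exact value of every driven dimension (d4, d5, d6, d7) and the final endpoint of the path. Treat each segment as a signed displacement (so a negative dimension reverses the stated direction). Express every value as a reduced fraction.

d4 = 24
d5 = -24/5
d6 = -554/5
d7 = 36/5
endpoint = (52/5, -626/5)

Apply edit: d1 := 18/5
  d4 = d2*4 = 24
  d5 = d4/5 - d1 - d2 = -24/5
  d6 = d5 - d4*5 + d3 = -554/5
  d7 = d2/5 + 6 = 36/5
Walk from origin (0, 0):
  seg 1: down by d7 = 36/5 → (0, -36/5)
  seg 2: left by d1 = 18/5 → (-18/5, -36/5)
  seg 3: down by d1 = 18/5 → (-18/5, -54/5)
  seg 4: right by d3 = 14 → (52/5, -54/5)
  seg 5: up by d6 = -554/5 → (52/5, -608/5)
  seg 6: down by d1 = 18/5 → (52/5, -626/5)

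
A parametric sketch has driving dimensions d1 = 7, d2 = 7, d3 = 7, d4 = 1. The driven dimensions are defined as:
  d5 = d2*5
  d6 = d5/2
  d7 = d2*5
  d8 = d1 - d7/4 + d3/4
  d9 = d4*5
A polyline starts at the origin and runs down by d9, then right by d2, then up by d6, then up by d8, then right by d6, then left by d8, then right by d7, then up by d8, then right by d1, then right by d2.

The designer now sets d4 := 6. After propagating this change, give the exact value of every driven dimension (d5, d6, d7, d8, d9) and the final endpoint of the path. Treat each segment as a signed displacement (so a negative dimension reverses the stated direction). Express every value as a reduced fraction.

d5 = 35
d6 = 35/2
d7 = 35
d8 = 0
d9 = 30
endpoint = (147/2, -25/2)

Apply edit: d4 := 6
  d5 = d2*5 = 35
  d6 = d5/2 = 35/2
  d7 = d2*5 = 35
  d8 = d1 - d7/4 + d3/4 = 0
  d9 = d4*5 = 30
Walk from origin (0, 0):
  seg 1: down by d9 = 30 → (0, -30)
  seg 2: right by d2 = 7 → (7, -30)
  seg 3: up by d6 = 35/2 → (7, -25/2)
  seg 4: up by d8 = 0 → (7, -25/2)
  seg 5: right by d6 = 35/2 → (49/2, -25/2)
  seg 6: left by d8 = 0 → (49/2, -25/2)
  seg 7: right by d7 = 35 → (119/2, -25/2)
  seg 8: up by d8 = 0 → (119/2, -25/2)
  seg 9: right by d1 = 7 → (133/2, -25/2)
  seg 10: right by d2 = 7 → (147/2, -25/2)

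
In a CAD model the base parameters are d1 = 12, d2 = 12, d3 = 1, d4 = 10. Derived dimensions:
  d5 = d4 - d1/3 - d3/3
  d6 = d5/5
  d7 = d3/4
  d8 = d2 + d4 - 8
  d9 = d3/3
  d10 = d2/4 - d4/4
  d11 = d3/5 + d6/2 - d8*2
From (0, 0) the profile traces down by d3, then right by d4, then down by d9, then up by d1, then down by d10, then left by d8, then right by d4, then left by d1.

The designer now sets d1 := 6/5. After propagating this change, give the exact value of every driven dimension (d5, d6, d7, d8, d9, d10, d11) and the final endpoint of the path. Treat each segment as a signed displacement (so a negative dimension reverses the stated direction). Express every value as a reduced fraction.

d5 = 139/15
d6 = 139/75
d7 = 1/4
d8 = 14
d9 = 1/3
d10 = 1/2
d11 = -4031/150
endpoint = (24/5, -19/30)

Apply edit: d1 := 6/5
  d5 = d4 - d1/3 - d3/3 = 139/15
  d6 = d5/5 = 139/75
  d7 = d3/4 = 1/4
  d8 = d2 + d4 - 8 = 14
  d9 = d3/3 = 1/3
  d10 = d2/4 - d4/4 = 1/2
  d11 = d3/5 + d6/2 - d8*2 = -4031/150
Walk from origin (0, 0):
  seg 1: down by d3 = 1 → (0, -1)
  seg 2: right by d4 = 10 → (10, -1)
  seg 3: down by d9 = 1/3 → (10, -4/3)
  seg 4: up by d1 = 6/5 → (10, -2/15)
  seg 5: down by d10 = 1/2 → (10, -19/30)
  seg 6: left by d8 = 14 → (-4, -19/30)
  seg 7: right by d4 = 10 → (6, -19/30)
  seg 8: left by d1 = 6/5 → (24/5, -19/30)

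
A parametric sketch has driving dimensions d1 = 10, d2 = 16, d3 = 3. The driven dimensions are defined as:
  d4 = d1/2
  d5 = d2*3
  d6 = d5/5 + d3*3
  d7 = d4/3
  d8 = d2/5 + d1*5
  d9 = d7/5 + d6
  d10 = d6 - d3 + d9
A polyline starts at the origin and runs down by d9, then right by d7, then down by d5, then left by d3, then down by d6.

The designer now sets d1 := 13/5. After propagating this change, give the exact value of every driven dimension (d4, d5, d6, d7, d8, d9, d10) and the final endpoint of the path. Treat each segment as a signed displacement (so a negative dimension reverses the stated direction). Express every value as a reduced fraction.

d4 = 13/10
d5 = 48
d6 = 93/5
d7 = 13/30
d8 = 81/5
d9 = 2803/150
d10 = 5143/150
endpoint = (-77/30, -12793/150)

Apply edit: d1 := 13/5
  d4 = d1/2 = 13/10
  d5 = d2*3 = 48
  d6 = d5/5 + d3*3 = 93/5
  d7 = d4/3 = 13/30
  d8 = d2/5 + d1*5 = 81/5
  d9 = d7/5 + d6 = 2803/150
  d10 = d6 - d3 + d9 = 5143/150
Walk from origin (0, 0):
  seg 1: down by d9 = 2803/150 → (0, -2803/150)
  seg 2: right by d7 = 13/30 → (13/30, -2803/150)
  seg 3: down by d5 = 48 → (13/30, -10003/150)
  seg 4: left by d3 = 3 → (-77/30, -10003/150)
  seg 5: down by d6 = 93/5 → (-77/30, -12793/150)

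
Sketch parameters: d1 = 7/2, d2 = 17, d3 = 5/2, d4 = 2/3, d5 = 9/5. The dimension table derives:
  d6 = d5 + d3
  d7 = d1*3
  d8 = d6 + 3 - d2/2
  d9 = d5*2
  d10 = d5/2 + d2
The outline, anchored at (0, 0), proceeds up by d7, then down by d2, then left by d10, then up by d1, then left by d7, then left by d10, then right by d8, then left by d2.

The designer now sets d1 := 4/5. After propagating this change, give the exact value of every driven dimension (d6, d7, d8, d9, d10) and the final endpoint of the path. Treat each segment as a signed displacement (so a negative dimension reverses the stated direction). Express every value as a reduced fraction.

Apply edit: d1 := 4/5
  d6 = d5 + d3 = 43/10
  d7 = d1*3 = 12/5
  d8 = d6 + 3 - d2/2 = -6/5
  d9 = d5*2 = 18/5
  d10 = d5/2 + d2 = 179/10
Walk from origin (0, 0):
  seg 1: up by d7 = 12/5 → (0, 12/5)
  seg 2: down by d2 = 17 → (0, -73/5)
  seg 3: left by d10 = 179/10 → (-179/10, -73/5)
  seg 4: up by d1 = 4/5 → (-179/10, -69/5)
  seg 5: left by d7 = 12/5 → (-203/10, -69/5)
  seg 6: left by d10 = 179/10 → (-191/5, -69/5)
  seg 7: right by d8 = -6/5 → (-197/5, -69/5)
  seg 8: left by d2 = 17 → (-282/5, -69/5)

d6 = 43/10
d7 = 12/5
d8 = -6/5
d9 = 18/5
d10 = 179/10
endpoint = (-282/5, -69/5)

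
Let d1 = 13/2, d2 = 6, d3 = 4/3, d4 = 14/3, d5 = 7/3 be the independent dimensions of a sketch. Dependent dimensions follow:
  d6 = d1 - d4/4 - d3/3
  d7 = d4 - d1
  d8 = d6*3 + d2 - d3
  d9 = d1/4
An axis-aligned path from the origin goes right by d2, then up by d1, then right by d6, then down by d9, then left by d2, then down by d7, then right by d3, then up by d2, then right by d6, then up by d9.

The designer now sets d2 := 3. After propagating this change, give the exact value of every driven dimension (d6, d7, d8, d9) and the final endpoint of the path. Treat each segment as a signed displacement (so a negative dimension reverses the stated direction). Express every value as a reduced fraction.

Apply edit: d2 := 3
  d6 = d1 - d4/4 - d3/3 = 44/9
  d7 = d4 - d1 = -11/6
  d8 = d6*3 + d2 - d3 = 49/3
  d9 = d1/4 = 13/8
Walk from origin (0, 0):
  seg 1: right by d2 = 3 → (3, 0)
  seg 2: up by d1 = 13/2 → (3, 13/2)
  seg 3: right by d6 = 44/9 → (71/9, 13/2)
  seg 4: down by d9 = 13/8 → (71/9, 39/8)
  seg 5: left by d2 = 3 → (44/9, 39/8)
  seg 6: down by d7 = -11/6 → (44/9, 161/24)
  seg 7: right by d3 = 4/3 → (56/9, 161/24)
  seg 8: up by d2 = 3 → (56/9, 233/24)
  seg 9: right by d6 = 44/9 → (100/9, 233/24)
  seg 10: up by d9 = 13/8 → (100/9, 34/3)

d6 = 44/9
d7 = -11/6
d8 = 49/3
d9 = 13/8
endpoint = (100/9, 34/3)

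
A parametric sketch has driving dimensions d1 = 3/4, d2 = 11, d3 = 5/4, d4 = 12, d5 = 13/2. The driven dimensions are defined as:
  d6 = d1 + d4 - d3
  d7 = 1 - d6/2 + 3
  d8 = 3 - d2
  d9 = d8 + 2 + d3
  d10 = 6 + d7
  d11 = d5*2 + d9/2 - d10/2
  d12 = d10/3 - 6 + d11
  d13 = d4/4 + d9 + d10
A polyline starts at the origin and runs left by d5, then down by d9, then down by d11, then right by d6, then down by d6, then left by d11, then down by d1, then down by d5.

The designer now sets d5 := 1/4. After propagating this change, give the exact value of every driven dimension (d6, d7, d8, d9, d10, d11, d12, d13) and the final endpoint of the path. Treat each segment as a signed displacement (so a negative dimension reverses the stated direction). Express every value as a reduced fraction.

d6 = 23/2
d7 = -7/4
d8 = -8
d9 = -19/4
d10 = 17/4
d11 = -4
d12 = -103/12
d13 = 5/2
endpoint = (61/4, -15/4)

Apply edit: d5 := 1/4
  d6 = d1 + d4 - d3 = 23/2
  d7 = 1 - d6/2 + 3 = -7/4
  d8 = 3 - d2 = -8
  d9 = d8 + 2 + d3 = -19/4
  d10 = 6 + d7 = 17/4
  d11 = d5*2 + d9/2 - d10/2 = -4
  d12 = d10/3 - 6 + d11 = -103/12
  d13 = d4/4 + d9 + d10 = 5/2
Walk from origin (0, 0):
  seg 1: left by d5 = 1/4 → (-1/4, 0)
  seg 2: down by d9 = -19/4 → (-1/4, 19/4)
  seg 3: down by d11 = -4 → (-1/4, 35/4)
  seg 4: right by d6 = 23/2 → (45/4, 35/4)
  seg 5: down by d6 = 23/2 → (45/4, -11/4)
  seg 6: left by d11 = -4 → (61/4, -11/4)
  seg 7: down by d1 = 3/4 → (61/4, -7/2)
  seg 8: down by d5 = 1/4 → (61/4, -15/4)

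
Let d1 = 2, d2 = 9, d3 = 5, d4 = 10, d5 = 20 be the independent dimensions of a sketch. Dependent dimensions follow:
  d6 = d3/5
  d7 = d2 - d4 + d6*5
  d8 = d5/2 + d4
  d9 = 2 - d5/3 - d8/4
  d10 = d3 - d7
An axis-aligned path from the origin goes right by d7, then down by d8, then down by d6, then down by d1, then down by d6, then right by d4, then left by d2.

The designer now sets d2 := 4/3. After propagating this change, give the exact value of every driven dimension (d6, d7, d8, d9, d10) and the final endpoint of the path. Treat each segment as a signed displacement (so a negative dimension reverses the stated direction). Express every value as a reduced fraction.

d6 = 1
d7 = -11/3
d8 = 20
d9 = -29/3
d10 = 26/3
endpoint = (5, -24)

Apply edit: d2 := 4/3
  d6 = d3/5 = 1
  d7 = d2 - d4 + d6*5 = -11/3
  d8 = d5/2 + d4 = 20
  d9 = 2 - d5/3 - d8/4 = -29/3
  d10 = d3 - d7 = 26/3
Walk from origin (0, 0):
  seg 1: right by d7 = -11/3 → (-11/3, 0)
  seg 2: down by d8 = 20 → (-11/3, -20)
  seg 3: down by d6 = 1 → (-11/3, -21)
  seg 4: down by d1 = 2 → (-11/3, -23)
  seg 5: down by d6 = 1 → (-11/3, -24)
  seg 6: right by d4 = 10 → (19/3, -24)
  seg 7: left by d2 = 4/3 → (5, -24)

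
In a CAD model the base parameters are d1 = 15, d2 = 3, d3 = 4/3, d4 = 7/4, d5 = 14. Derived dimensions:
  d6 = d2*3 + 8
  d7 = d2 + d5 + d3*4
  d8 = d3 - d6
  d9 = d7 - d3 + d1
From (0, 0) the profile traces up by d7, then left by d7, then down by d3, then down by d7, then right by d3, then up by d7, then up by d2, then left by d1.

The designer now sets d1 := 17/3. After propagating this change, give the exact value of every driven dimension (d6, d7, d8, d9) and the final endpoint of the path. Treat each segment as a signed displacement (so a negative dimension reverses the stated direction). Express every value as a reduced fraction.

d6 = 17
d7 = 67/3
d8 = -47/3
d9 = 80/3
endpoint = (-80/3, 24)

Apply edit: d1 := 17/3
  d6 = d2*3 + 8 = 17
  d7 = d2 + d5 + d3*4 = 67/3
  d8 = d3 - d6 = -47/3
  d9 = d7 - d3 + d1 = 80/3
Walk from origin (0, 0):
  seg 1: up by d7 = 67/3 → (0, 67/3)
  seg 2: left by d7 = 67/3 → (-67/3, 67/3)
  seg 3: down by d3 = 4/3 → (-67/3, 21)
  seg 4: down by d7 = 67/3 → (-67/3, -4/3)
  seg 5: right by d3 = 4/3 → (-21, -4/3)
  seg 6: up by d7 = 67/3 → (-21, 21)
  seg 7: up by d2 = 3 → (-21, 24)
  seg 8: left by d1 = 17/3 → (-80/3, 24)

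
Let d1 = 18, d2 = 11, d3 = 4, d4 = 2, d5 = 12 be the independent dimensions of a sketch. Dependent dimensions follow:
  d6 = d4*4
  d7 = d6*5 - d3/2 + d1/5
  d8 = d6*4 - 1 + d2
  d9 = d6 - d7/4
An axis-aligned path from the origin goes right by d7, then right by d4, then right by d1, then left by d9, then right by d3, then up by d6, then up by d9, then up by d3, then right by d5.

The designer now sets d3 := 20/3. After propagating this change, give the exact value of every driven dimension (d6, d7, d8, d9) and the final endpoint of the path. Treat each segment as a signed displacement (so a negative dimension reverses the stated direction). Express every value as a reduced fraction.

Apply edit: d3 := 20/3
  d6 = d4*4 = 8
  d7 = d6*5 - d3/2 + d1/5 = 604/15
  d8 = d6*4 - 1 + d2 = 42
  d9 = d6 - d7/4 = -31/15
Walk from origin (0, 0):
  seg 1: right by d7 = 604/15 → (604/15, 0)
  seg 2: right by d4 = 2 → (634/15, 0)
  seg 3: right by d1 = 18 → (904/15, 0)
  seg 4: left by d9 = -31/15 → (187/3, 0)
  seg 5: right by d3 = 20/3 → (69, 0)
  seg 6: up by d6 = 8 → (69, 8)
  seg 7: up by d9 = -31/15 → (69, 89/15)
  seg 8: up by d3 = 20/3 → (69, 63/5)
  seg 9: right by d5 = 12 → (81, 63/5)

d6 = 8
d7 = 604/15
d8 = 42
d9 = -31/15
endpoint = (81, 63/5)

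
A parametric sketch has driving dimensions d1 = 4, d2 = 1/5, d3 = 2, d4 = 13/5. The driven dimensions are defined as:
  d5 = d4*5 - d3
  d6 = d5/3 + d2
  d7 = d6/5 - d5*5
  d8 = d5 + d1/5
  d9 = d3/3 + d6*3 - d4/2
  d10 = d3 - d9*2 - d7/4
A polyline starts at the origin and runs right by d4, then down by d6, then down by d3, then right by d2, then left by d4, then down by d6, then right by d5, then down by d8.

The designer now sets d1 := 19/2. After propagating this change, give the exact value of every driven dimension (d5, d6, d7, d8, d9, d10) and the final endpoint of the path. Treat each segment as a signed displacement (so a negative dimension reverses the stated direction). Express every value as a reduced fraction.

d5 = 11
d6 = 58/15
d7 = -4067/75
d8 = 129/10
d9 = 329/30
d10 = -1913/300
endpoint = (56/5, -679/30)

Apply edit: d1 := 19/2
  d5 = d4*5 - d3 = 11
  d6 = d5/3 + d2 = 58/15
  d7 = d6/5 - d5*5 = -4067/75
  d8 = d5 + d1/5 = 129/10
  d9 = d3/3 + d6*3 - d4/2 = 329/30
  d10 = d3 - d9*2 - d7/4 = -1913/300
Walk from origin (0, 0):
  seg 1: right by d4 = 13/5 → (13/5, 0)
  seg 2: down by d6 = 58/15 → (13/5, -58/15)
  seg 3: down by d3 = 2 → (13/5, -88/15)
  seg 4: right by d2 = 1/5 → (14/5, -88/15)
  seg 5: left by d4 = 13/5 → (1/5, -88/15)
  seg 6: down by d6 = 58/15 → (1/5, -146/15)
  seg 7: right by d5 = 11 → (56/5, -146/15)
  seg 8: down by d8 = 129/10 → (56/5, -679/30)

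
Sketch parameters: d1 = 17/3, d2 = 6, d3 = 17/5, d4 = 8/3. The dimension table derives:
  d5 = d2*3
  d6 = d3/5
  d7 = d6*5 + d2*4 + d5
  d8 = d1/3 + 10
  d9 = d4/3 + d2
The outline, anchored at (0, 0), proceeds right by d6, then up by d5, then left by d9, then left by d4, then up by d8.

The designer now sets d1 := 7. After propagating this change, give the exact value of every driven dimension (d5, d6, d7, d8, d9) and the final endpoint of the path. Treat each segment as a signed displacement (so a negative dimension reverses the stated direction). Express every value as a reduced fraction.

d5 = 18
d6 = 17/25
d7 = 227/5
d8 = 37/3
d9 = 62/9
endpoint = (-1997/225, 91/3)

Apply edit: d1 := 7
  d5 = d2*3 = 18
  d6 = d3/5 = 17/25
  d7 = d6*5 + d2*4 + d5 = 227/5
  d8 = d1/3 + 10 = 37/3
  d9 = d4/3 + d2 = 62/9
Walk from origin (0, 0):
  seg 1: right by d6 = 17/25 → (17/25, 0)
  seg 2: up by d5 = 18 → (17/25, 18)
  seg 3: left by d9 = 62/9 → (-1397/225, 18)
  seg 4: left by d4 = 8/3 → (-1997/225, 18)
  seg 5: up by d8 = 37/3 → (-1997/225, 91/3)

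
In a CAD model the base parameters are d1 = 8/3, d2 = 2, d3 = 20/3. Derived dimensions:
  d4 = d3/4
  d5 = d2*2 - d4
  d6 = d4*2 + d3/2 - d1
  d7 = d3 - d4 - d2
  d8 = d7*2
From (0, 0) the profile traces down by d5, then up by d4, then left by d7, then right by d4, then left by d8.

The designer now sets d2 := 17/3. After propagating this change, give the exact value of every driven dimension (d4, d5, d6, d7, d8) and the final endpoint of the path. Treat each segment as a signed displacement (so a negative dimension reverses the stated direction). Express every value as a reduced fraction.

Apply edit: d2 := 17/3
  d4 = d3/4 = 5/3
  d5 = d2*2 - d4 = 29/3
  d6 = d4*2 + d3/2 - d1 = 4
  d7 = d3 - d4 - d2 = -2/3
  d8 = d7*2 = -4/3
Walk from origin (0, 0):
  seg 1: down by d5 = 29/3 → (0, -29/3)
  seg 2: up by d4 = 5/3 → (0, -8)
  seg 3: left by d7 = -2/3 → (2/3, -8)
  seg 4: right by d4 = 5/3 → (7/3, -8)
  seg 5: left by d8 = -4/3 → (11/3, -8)

d4 = 5/3
d5 = 29/3
d6 = 4
d7 = -2/3
d8 = -4/3
endpoint = (11/3, -8)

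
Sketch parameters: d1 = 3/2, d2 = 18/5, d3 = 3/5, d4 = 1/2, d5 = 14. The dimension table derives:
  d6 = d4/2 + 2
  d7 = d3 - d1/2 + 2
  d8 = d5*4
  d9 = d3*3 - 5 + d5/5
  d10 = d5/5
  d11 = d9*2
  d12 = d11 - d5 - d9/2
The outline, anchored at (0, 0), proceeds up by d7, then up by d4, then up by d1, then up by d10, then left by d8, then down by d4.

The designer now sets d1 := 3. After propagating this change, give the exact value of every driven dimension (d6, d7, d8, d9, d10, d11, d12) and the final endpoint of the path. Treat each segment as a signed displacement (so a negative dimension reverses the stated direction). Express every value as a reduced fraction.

d6 = 9/4
d7 = 11/10
d8 = 56
d9 = -2/5
d10 = 14/5
d11 = -4/5
d12 = -73/5
endpoint = (-56, 69/10)

Apply edit: d1 := 3
  d6 = d4/2 + 2 = 9/4
  d7 = d3 - d1/2 + 2 = 11/10
  d8 = d5*4 = 56
  d9 = d3*3 - 5 + d5/5 = -2/5
  d10 = d5/5 = 14/5
  d11 = d9*2 = -4/5
  d12 = d11 - d5 - d9/2 = -73/5
Walk from origin (0, 0):
  seg 1: up by d7 = 11/10 → (0, 11/10)
  seg 2: up by d4 = 1/2 → (0, 8/5)
  seg 3: up by d1 = 3 → (0, 23/5)
  seg 4: up by d10 = 14/5 → (0, 37/5)
  seg 5: left by d8 = 56 → (-56, 37/5)
  seg 6: down by d4 = 1/2 → (-56, 69/10)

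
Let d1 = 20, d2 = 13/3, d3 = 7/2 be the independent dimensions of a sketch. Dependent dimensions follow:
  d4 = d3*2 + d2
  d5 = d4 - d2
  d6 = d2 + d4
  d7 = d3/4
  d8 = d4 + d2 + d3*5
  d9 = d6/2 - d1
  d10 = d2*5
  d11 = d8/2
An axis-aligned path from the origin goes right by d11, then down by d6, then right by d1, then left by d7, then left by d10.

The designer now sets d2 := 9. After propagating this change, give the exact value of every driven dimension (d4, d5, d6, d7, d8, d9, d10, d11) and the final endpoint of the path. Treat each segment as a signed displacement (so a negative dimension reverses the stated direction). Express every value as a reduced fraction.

d4 = 16
d5 = 7
d6 = 25
d7 = 7/8
d8 = 85/2
d9 = -15/2
d10 = 45
d11 = 85/4
endpoint = (-37/8, -25)

Apply edit: d2 := 9
  d4 = d3*2 + d2 = 16
  d5 = d4 - d2 = 7
  d6 = d2 + d4 = 25
  d7 = d3/4 = 7/8
  d8 = d4 + d2 + d3*5 = 85/2
  d9 = d6/2 - d1 = -15/2
  d10 = d2*5 = 45
  d11 = d8/2 = 85/4
Walk from origin (0, 0):
  seg 1: right by d11 = 85/4 → (85/4, 0)
  seg 2: down by d6 = 25 → (85/4, -25)
  seg 3: right by d1 = 20 → (165/4, -25)
  seg 4: left by d7 = 7/8 → (323/8, -25)
  seg 5: left by d10 = 45 → (-37/8, -25)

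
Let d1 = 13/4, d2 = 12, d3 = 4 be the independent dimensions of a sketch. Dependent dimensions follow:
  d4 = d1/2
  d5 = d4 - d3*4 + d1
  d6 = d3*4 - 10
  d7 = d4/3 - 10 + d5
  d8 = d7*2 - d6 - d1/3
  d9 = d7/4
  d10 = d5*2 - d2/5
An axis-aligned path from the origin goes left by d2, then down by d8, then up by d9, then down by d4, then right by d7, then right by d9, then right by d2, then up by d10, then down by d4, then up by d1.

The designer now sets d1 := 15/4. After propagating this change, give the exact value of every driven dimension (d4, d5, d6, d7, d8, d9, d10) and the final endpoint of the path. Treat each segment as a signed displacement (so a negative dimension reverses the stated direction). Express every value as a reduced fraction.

Apply edit: d1 := 15/4
  d4 = d1/2 = 15/8
  d5 = d4 - d3*4 + d1 = -83/8
  d6 = d3*4 - 10 = 6
  d7 = d4/3 - 10 + d5 = -79/4
  d8 = d7*2 - d6 - d1/3 = -187/4
  d9 = d7/4 = -79/16
  d10 = d5*2 - d2/5 = -463/20
Walk from origin (0, 0):
  seg 1: left by d2 = 12 → (-12, 0)
  seg 2: down by d8 = -187/4 → (-12, 187/4)
  seg 3: up by d9 = -79/16 → (-12, 669/16)
  seg 4: down by d4 = 15/8 → (-12, 639/16)
  seg 5: right by d7 = -79/4 → (-127/4, 639/16)
  seg 6: right by d9 = -79/16 → (-587/16, 639/16)
  seg 7: right by d2 = 12 → (-395/16, 639/16)
  seg 8: up by d10 = -463/20 → (-395/16, 1343/80)
  seg 9: down by d4 = 15/8 → (-395/16, 1193/80)
  seg 10: up by d1 = 15/4 → (-395/16, 1493/80)

d4 = 15/8
d5 = -83/8
d6 = 6
d7 = -79/4
d8 = -187/4
d9 = -79/16
d10 = -463/20
endpoint = (-395/16, 1493/80)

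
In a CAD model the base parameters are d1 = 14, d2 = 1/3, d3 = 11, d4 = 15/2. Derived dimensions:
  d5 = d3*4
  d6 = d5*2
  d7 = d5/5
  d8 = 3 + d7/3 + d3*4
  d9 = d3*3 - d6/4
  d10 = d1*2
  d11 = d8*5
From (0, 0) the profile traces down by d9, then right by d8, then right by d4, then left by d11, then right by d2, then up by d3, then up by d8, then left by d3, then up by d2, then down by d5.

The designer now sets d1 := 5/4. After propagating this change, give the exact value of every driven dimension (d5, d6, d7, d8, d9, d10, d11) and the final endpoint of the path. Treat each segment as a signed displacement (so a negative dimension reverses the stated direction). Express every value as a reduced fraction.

d5 = 44
d6 = 88
d7 = 44/5
d8 = 749/15
d9 = 11
d10 = 5/2
d11 = 749/3
endpoint = (-2029/10, 94/15)

Apply edit: d1 := 5/4
  d5 = d3*4 = 44
  d6 = d5*2 = 88
  d7 = d5/5 = 44/5
  d8 = 3 + d7/3 + d3*4 = 749/15
  d9 = d3*3 - d6/4 = 11
  d10 = d1*2 = 5/2
  d11 = d8*5 = 749/3
Walk from origin (0, 0):
  seg 1: down by d9 = 11 → (0, -11)
  seg 2: right by d8 = 749/15 → (749/15, -11)
  seg 3: right by d4 = 15/2 → (1723/30, -11)
  seg 4: left by d11 = 749/3 → (-5767/30, -11)
  seg 5: right by d2 = 1/3 → (-1919/10, -11)
  seg 6: up by d3 = 11 → (-1919/10, 0)
  seg 7: up by d8 = 749/15 → (-1919/10, 749/15)
  seg 8: left by d3 = 11 → (-2029/10, 749/15)
  seg 9: up by d2 = 1/3 → (-2029/10, 754/15)
  seg 10: down by d5 = 44 → (-2029/10, 94/15)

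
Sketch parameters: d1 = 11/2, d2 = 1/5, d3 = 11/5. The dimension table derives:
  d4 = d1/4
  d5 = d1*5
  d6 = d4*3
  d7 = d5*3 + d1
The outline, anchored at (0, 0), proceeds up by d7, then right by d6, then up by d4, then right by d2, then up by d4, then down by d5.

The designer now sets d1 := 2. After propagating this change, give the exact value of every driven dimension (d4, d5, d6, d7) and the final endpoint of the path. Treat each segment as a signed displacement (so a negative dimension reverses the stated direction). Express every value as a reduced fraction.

d4 = 1/2
d5 = 10
d6 = 3/2
d7 = 32
endpoint = (17/10, 23)

Apply edit: d1 := 2
  d4 = d1/4 = 1/2
  d5 = d1*5 = 10
  d6 = d4*3 = 3/2
  d7 = d5*3 + d1 = 32
Walk from origin (0, 0):
  seg 1: up by d7 = 32 → (0, 32)
  seg 2: right by d6 = 3/2 → (3/2, 32)
  seg 3: up by d4 = 1/2 → (3/2, 65/2)
  seg 4: right by d2 = 1/5 → (17/10, 65/2)
  seg 5: up by d4 = 1/2 → (17/10, 33)
  seg 6: down by d5 = 10 → (17/10, 23)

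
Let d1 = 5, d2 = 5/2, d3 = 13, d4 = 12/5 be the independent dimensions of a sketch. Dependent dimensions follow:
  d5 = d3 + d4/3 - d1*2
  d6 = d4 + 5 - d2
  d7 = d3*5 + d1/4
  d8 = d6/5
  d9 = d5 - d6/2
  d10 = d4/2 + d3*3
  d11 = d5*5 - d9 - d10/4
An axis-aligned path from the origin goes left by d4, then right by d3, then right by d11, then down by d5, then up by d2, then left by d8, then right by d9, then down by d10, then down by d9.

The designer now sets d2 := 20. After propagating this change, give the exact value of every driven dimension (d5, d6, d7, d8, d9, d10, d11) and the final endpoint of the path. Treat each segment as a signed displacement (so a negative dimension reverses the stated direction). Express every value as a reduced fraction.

Apply edit: d2 := 20
  d5 = d3 + d4/3 - d1*2 = 19/5
  d6 = d4 + 5 - d2 = -63/5
  d7 = d3*5 + d1/4 = 265/4
  d8 = d6/5 = -63/25
  d9 = d5 - d6/2 = 101/10
  d10 = d4/2 + d3*3 = 201/5
  d11 = d5*5 - d9 - d10/4 = -23/20
Walk from origin (0, 0):
  seg 1: left by d4 = 12/5 → (-12/5, 0)
  seg 2: right by d3 = 13 → (53/5, 0)
  seg 3: right by d11 = -23/20 → (189/20, 0)
  seg 4: down by d5 = 19/5 → (189/20, -19/5)
  seg 5: up by d2 = 20 → (189/20, 81/5)
  seg 6: left by d8 = -63/25 → (1197/100, 81/5)
  seg 7: right by d9 = 101/10 → (2207/100, 81/5)
  seg 8: down by d10 = 201/5 → (2207/100, -24)
  seg 9: down by d9 = 101/10 → (2207/100, -341/10)

d5 = 19/5
d6 = -63/5
d7 = 265/4
d8 = -63/25
d9 = 101/10
d10 = 201/5
d11 = -23/20
endpoint = (2207/100, -341/10)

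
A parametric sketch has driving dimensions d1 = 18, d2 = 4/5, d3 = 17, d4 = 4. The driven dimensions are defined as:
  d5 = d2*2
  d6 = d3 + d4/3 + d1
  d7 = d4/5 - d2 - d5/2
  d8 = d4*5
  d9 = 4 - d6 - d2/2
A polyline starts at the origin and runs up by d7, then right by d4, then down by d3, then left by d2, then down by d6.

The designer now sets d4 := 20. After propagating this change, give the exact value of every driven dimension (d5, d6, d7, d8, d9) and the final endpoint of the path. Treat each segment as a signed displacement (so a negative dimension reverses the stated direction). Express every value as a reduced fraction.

Apply edit: d4 := 20
  d5 = d2*2 = 8/5
  d6 = d3 + d4/3 + d1 = 125/3
  d7 = d4/5 - d2 - d5/2 = 12/5
  d8 = d4*5 = 100
  d9 = 4 - d6 - d2/2 = -571/15
Walk from origin (0, 0):
  seg 1: up by d7 = 12/5 → (0, 12/5)
  seg 2: right by d4 = 20 → (20, 12/5)
  seg 3: down by d3 = 17 → (20, -73/5)
  seg 4: left by d2 = 4/5 → (96/5, -73/5)
  seg 5: down by d6 = 125/3 → (96/5, -844/15)

d5 = 8/5
d6 = 125/3
d7 = 12/5
d8 = 100
d9 = -571/15
endpoint = (96/5, -844/15)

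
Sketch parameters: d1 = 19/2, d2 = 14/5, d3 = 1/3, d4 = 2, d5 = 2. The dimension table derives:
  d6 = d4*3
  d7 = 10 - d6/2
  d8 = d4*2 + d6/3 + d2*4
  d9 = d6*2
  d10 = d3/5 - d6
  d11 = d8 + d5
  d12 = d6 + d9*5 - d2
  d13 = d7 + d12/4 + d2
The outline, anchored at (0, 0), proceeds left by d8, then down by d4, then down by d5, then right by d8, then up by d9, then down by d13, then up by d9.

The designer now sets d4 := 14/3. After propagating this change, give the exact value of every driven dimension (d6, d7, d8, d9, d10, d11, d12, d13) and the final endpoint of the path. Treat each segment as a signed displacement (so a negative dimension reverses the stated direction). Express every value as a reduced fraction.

d6 = 14
d7 = 3
d8 = 126/5
d9 = 28
d10 = -209/15
d11 = 136/5
d12 = 756/5
d13 = 218/5
endpoint = (0, 86/15)

Apply edit: d4 := 14/3
  d6 = d4*3 = 14
  d7 = 10 - d6/2 = 3
  d8 = d4*2 + d6/3 + d2*4 = 126/5
  d9 = d6*2 = 28
  d10 = d3/5 - d6 = -209/15
  d11 = d8 + d5 = 136/5
  d12 = d6 + d9*5 - d2 = 756/5
  d13 = d7 + d12/4 + d2 = 218/5
Walk from origin (0, 0):
  seg 1: left by d8 = 126/5 → (-126/5, 0)
  seg 2: down by d4 = 14/3 → (-126/5, -14/3)
  seg 3: down by d5 = 2 → (-126/5, -20/3)
  seg 4: right by d8 = 126/5 → (0, -20/3)
  seg 5: up by d9 = 28 → (0, 64/3)
  seg 6: down by d13 = 218/5 → (0, -334/15)
  seg 7: up by d9 = 28 → (0, 86/15)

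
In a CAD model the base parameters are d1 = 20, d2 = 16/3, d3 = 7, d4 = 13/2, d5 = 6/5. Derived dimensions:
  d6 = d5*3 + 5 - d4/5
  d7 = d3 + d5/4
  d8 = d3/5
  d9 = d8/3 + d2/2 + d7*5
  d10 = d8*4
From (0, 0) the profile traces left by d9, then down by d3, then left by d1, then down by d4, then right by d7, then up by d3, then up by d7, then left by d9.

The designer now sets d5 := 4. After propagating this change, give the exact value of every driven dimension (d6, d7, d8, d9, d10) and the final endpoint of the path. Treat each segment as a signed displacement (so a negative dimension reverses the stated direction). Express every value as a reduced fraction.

Apply edit: d5 := 4
  d6 = d5*3 + 5 - d4/5 = 157/10
  d7 = d3 + d5/4 = 8
  d8 = d3/5 = 7/5
  d9 = d8/3 + d2/2 + d7*5 = 647/15
  d10 = d8*4 = 28/5
Walk from origin (0, 0):
  seg 1: left by d9 = 647/15 → (-647/15, 0)
  seg 2: down by d3 = 7 → (-647/15, -7)
  seg 3: left by d1 = 20 → (-947/15, -7)
  seg 4: down by d4 = 13/2 → (-947/15, -27/2)
  seg 5: right by d7 = 8 → (-827/15, -27/2)
  seg 6: up by d3 = 7 → (-827/15, -13/2)
  seg 7: up by d7 = 8 → (-827/15, 3/2)
  seg 8: left by d9 = 647/15 → (-1474/15, 3/2)

d6 = 157/10
d7 = 8
d8 = 7/5
d9 = 647/15
d10 = 28/5
endpoint = (-1474/15, 3/2)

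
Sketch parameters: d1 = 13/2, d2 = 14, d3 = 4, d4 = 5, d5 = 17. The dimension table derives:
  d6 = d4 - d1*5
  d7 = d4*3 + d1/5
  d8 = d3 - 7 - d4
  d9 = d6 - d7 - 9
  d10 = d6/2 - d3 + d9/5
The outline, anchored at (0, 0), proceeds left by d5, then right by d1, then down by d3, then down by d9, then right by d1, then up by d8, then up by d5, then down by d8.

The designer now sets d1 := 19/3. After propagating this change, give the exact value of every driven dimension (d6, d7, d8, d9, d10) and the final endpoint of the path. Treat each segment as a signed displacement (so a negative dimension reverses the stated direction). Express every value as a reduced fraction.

d6 = -80/3
d7 = 244/15
d8 = -8
d9 = -779/15
d10 = -693/25
endpoint = (-13/3, 974/15)

Apply edit: d1 := 19/3
  d6 = d4 - d1*5 = -80/3
  d7 = d4*3 + d1/5 = 244/15
  d8 = d3 - 7 - d4 = -8
  d9 = d6 - d7 - 9 = -779/15
  d10 = d6/2 - d3 + d9/5 = -693/25
Walk from origin (0, 0):
  seg 1: left by d5 = 17 → (-17, 0)
  seg 2: right by d1 = 19/3 → (-32/3, 0)
  seg 3: down by d3 = 4 → (-32/3, -4)
  seg 4: down by d9 = -779/15 → (-32/3, 719/15)
  seg 5: right by d1 = 19/3 → (-13/3, 719/15)
  seg 6: up by d8 = -8 → (-13/3, 599/15)
  seg 7: up by d5 = 17 → (-13/3, 854/15)
  seg 8: down by d8 = -8 → (-13/3, 974/15)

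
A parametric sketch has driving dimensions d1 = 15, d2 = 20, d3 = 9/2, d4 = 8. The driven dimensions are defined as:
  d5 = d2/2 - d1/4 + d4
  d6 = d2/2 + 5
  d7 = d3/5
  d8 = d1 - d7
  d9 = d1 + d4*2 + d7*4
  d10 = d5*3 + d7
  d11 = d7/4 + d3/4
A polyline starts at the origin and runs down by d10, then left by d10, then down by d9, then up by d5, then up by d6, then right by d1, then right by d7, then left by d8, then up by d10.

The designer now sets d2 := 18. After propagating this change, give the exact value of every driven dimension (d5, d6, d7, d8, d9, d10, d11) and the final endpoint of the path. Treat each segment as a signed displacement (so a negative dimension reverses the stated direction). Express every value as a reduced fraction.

d5 = 53/4
d6 = 14
d7 = 9/10
d8 = 141/10
d9 = 173/5
d10 = 813/20
d11 = 27/20
endpoint = (-777/20, -147/20)

Apply edit: d2 := 18
  d5 = d2/2 - d1/4 + d4 = 53/4
  d6 = d2/2 + 5 = 14
  d7 = d3/5 = 9/10
  d8 = d1 - d7 = 141/10
  d9 = d1 + d4*2 + d7*4 = 173/5
  d10 = d5*3 + d7 = 813/20
  d11 = d7/4 + d3/4 = 27/20
Walk from origin (0, 0):
  seg 1: down by d10 = 813/20 → (0, -813/20)
  seg 2: left by d10 = 813/20 → (-813/20, -813/20)
  seg 3: down by d9 = 173/5 → (-813/20, -301/4)
  seg 4: up by d5 = 53/4 → (-813/20, -62)
  seg 5: up by d6 = 14 → (-813/20, -48)
  seg 6: right by d1 = 15 → (-513/20, -48)
  seg 7: right by d7 = 9/10 → (-99/4, -48)
  seg 8: left by d8 = 141/10 → (-777/20, -48)
  seg 9: up by d10 = 813/20 → (-777/20, -147/20)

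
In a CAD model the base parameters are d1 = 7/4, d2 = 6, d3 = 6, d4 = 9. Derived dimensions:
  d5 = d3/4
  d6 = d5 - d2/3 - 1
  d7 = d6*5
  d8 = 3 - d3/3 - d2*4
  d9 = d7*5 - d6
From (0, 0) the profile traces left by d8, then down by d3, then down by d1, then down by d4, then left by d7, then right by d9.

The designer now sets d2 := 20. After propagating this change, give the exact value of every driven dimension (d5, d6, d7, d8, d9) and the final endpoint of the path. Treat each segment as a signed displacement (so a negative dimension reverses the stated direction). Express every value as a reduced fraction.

d5 = 3/2
d6 = -37/6
d7 = -185/6
d8 = -79
d9 = -148
endpoint = (-229/6, -67/4)

Apply edit: d2 := 20
  d5 = d3/4 = 3/2
  d6 = d5 - d2/3 - 1 = -37/6
  d7 = d6*5 = -185/6
  d8 = 3 - d3/3 - d2*4 = -79
  d9 = d7*5 - d6 = -148
Walk from origin (0, 0):
  seg 1: left by d8 = -79 → (79, 0)
  seg 2: down by d3 = 6 → (79, -6)
  seg 3: down by d1 = 7/4 → (79, -31/4)
  seg 4: down by d4 = 9 → (79, -67/4)
  seg 5: left by d7 = -185/6 → (659/6, -67/4)
  seg 6: right by d9 = -148 → (-229/6, -67/4)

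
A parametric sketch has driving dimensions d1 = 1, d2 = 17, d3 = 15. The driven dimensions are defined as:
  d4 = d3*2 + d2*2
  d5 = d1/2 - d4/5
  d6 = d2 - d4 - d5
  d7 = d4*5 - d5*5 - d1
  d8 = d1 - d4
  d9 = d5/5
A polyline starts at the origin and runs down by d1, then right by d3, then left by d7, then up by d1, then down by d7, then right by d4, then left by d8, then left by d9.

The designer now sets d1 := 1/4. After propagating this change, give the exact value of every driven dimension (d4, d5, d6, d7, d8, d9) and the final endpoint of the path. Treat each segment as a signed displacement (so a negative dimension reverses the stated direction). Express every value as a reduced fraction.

d4 = 64
d5 = -507/40
d6 = -1373/40
d7 = 3065/8
d8 = -255/4
d9 = -507/200
endpoint = (-5946/25, -3065/8)

Apply edit: d1 := 1/4
  d4 = d3*2 + d2*2 = 64
  d5 = d1/2 - d4/5 = -507/40
  d6 = d2 - d4 - d5 = -1373/40
  d7 = d4*5 - d5*5 - d1 = 3065/8
  d8 = d1 - d4 = -255/4
  d9 = d5/5 = -507/200
Walk from origin (0, 0):
  seg 1: down by d1 = 1/4 → (0, -1/4)
  seg 2: right by d3 = 15 → (15, -1/4)
  seg 3: left by d7 = 3065/8 → (-2945/8, -1/4)
  seg 4: up by d1 = 1/4 → (-2945/8, 0)
  seg 5: down by d7 = 3065/8 → (-2945/8, -3065/8)
  seg 6: right by d4 = 64 → (-2433/8, -3065/8)
  seg 7: left by d8 = -255/4 → (-1923/8, -3065/8)
  seg 8: left by d9 = -507/200 → (-5946/25, -3065/8)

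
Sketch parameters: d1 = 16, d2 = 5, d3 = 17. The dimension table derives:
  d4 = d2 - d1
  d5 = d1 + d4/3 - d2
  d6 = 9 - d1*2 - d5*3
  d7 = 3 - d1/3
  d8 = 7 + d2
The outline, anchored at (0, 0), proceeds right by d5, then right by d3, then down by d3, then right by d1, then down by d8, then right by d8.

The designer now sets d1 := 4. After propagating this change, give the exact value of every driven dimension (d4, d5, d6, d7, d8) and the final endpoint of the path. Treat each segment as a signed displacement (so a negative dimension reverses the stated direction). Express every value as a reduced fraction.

d4 = 1
d5 = -2/3
d6 = 3
d7 = 5/3
d8 = 12
endpoint = (97/3, -29)

Apply edit: d1 := 4
  d4 = d2 - d1 = 1
  d5 = d1 + d4/3 - d2 = -2/3
  d6 = 9 - d1*2 - d5*3 = 3
  d7 = 3 - d1/3 = 5/3
  d8 = 7 + d2 = 12
Walk from origin (0, 0):
  seg 1: right by d5 = -2/3 → (-2/3, 0)
  seg 2: right by d3 = 17 → (49/3, 0)
  seg 3: down by d3 = 17 → (49/3, -17)
  seg 4: right by d1 = 4 → (61/3, -17)
  seg 5: down by d8 = 12 → (61/3, -29)
  seg 6: right by d8 = 12 → (97/3, -29)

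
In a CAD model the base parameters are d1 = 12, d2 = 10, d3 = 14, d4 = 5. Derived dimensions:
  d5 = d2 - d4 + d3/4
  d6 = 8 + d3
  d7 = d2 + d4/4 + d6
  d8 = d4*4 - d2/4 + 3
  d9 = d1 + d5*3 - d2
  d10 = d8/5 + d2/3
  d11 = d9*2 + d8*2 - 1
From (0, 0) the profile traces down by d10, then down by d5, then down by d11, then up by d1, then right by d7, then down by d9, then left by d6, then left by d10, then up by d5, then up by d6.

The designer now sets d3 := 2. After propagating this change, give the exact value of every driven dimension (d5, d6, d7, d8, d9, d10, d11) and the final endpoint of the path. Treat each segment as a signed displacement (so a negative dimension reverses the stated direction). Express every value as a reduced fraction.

Apply edit: d3 := 2
  d5 = d2 - d4 + d3/4 = 11/2
  d6 = 8 + d3 = 10
  d7 = d2 + d4/4 + d6 = 85/4
  d8 = d4*4 - d2/4 + 3 = 41/2
  d9 = d1 + d5*3 - d2 = 37/2
  d10 = d8/5 + d2/3 = 223/30
  d11 = d9*2 + d8*2 - 1 = 77
Walk from origin (0, 0):
  seg 1: down by d10 = 223/30 → (0, -223/30)
  seg 2: down by d5 = 11/2 → (0, -194/15)
  seg 3: down by d11 = 77 → (0, -1349/15)
  seg 4: up by d1 = 12 → (0, -1169/15)
  seg 5: right by d7 = 85/4 → (85/4, -1169/15)
  seg 6: down by d9 = 37/2 → (85/4, -2893/30)
  seg 7: left by d6 = 10 → (45/4, -2893/30)
  seg 8: left by d10 = 223/30 → (229/60, -2893/30)
  seg 9: up by d5 = 11/2 → (229/60, -1364/15)
  seg 10: up by d6 = 10 → (229/60, -1214/15)

d5 = 11/2
d6 = 10
d7 = 85/4
d8 = 41/2
d9 = 37/2
d10 = 223/30
d11 = 77
endpoint = (229/60, -1214/15)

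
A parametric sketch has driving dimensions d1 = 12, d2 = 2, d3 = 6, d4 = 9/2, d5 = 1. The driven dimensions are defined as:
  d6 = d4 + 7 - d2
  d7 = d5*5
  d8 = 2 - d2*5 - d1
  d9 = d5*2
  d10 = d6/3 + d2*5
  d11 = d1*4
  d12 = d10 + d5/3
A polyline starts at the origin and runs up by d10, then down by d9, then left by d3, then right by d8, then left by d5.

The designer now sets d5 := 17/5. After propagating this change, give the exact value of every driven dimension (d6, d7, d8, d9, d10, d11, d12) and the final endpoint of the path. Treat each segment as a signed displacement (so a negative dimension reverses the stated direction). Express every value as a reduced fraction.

d6 = 19/2
d7 = 17
d8 = -20
d9 = 34/5
d10 = 79/6
d11 = 48
d12 = 143/10
endpoint = (-147/5, 191/30)

Apply edit: d5 := 17/5
  d6 = d4 + 7 - d2 = 19/2
  d7 = d5*5 = 17
  d8 = 2 - d2*5 - d1 = -20
  d9 = d5*2 = 34/5
  d10 = d6/3 + d2*5 = 79/6
  d11 = d1*4 = 48
  d12 = d10 + d5/3 = 143/10
Walk from origin (0, 0):
  seg 1: up by d10 = 79/6 → (0, 79/6)
  seg 2: down by d9 = 34/5 → (0, 191/30)
  seg 3: left by d3 = 6 → (-6, 191/30)
  seg 4: right by d8 = -20 → (-26, 191/30)
  seg 5: left by d5 = 17/5 → (-147/5, 191/30)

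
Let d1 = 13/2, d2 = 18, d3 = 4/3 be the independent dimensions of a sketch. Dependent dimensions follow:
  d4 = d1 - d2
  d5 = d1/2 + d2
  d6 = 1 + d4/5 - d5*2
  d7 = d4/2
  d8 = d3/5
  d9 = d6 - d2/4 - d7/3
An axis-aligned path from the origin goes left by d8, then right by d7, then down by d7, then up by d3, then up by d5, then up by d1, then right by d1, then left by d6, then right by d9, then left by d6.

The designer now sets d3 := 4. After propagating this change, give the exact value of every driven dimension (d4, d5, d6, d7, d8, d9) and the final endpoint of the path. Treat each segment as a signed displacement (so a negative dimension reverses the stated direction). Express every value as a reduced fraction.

Apply edit: d3 := 4
  d4 = d1 - d2 = -23/2
  d5 = d1/2 + d2 = 85/4
  d6 = 1 + d4/5 - d5*2 = -219/5
  d7 = d4/2 = -23/4
  d8 = d3/5 = 4/5
  d9 = d6 - d2/4 - d7/3 = -2783/60
Walk from origin (0, 0):
  seg 1: left by d8 = 4/5 → (-4/5, 0)
  seg 2: right by d7 = -23/4 → (-131/20, 0)
  seg 3: down by d7 = -23/4 → (-131/20, 23/4)
  seg 4: up by d3 = 4 → (-131/20, 39/4)
  seg 5: up by d5 = 85/4 → (-131/20, 31)
  seg 6: up by d1 = 13/2 → (-131/20, 75/2)
  seg 7: right by d1 = 13/2 → (-1/20, 75/2)
  seg 8: left by d6 = -219/5 → (175/4, 75/2)
  seg 9: right by d9 = -2783/60 → (-79/30, 75/2)
  seg 10: left by d6 = -219/5 → (247/6, 75/2)

d4 = -23/2
d5 = 85/4
d6 = -219/5
d7 = -23/4
d8 = 4/5
d9 = -2783/60
endpoint = (247/6, 75/2)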